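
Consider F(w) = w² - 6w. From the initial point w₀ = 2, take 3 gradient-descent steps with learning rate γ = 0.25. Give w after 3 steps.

2.875

F′(w) = 2w - 6
Step 1: F′(2) = -2; w₁ = 2 − 0.25·(-2) = 2.5
Step 2: F′(2.5) = -1; w₂ = 2.5 − 0.25·(-1) = 2.75
Step 3: F′(2.75) = -0.5; w₃ = 2.75 − 0.25·(-0.5) = 2.875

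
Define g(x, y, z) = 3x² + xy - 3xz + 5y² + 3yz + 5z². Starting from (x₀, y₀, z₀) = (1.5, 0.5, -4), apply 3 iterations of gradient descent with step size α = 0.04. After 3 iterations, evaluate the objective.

3.861259296768

∇g = (6x + y - 3z, x + 10y + 3z, -3x + 3y + 10z)
(x₁, y₁, z₁) = (1.5, 0.5, -4) − 0.04·(21.5, -5.5, -43) = (0.64, 0.72, -2.28)
(x₂, y₂, z₂) = (0.64, 0.72, -2.28) − 0.04·(11.4, 1, -22.56) = (0.184, 0.68, -1.3776)
(x₃, y₃, z₃) = (0.184, 0.68, -1.3776) − 0.04·(5.9168, 2.8512, -12.288) = (-0.052672, 0.565952, -0.88608)
g(-0.052672, 0.565952, -0.88608) = 3.861259296768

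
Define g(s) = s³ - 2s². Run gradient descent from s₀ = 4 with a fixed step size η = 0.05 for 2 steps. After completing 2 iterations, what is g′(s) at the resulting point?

g′(s) = 3s² - 4s
s₁ = 4 − 0.05·32 = 2.4
s₂ = 2.4 − 0.05·7.68 = 2.016
g′(s) at (2.016) = 4.128768

4.128768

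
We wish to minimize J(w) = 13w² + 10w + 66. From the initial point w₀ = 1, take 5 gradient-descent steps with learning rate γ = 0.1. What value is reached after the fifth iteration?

-14.90336

J′(w) = 26w + 10
Step 1: J′(1) = 36; w₁ = 1 − 0.1·36 = -2.6
Step 2: J′(-2.6) = -57.6; w₂ = -2.6 − 0.1·(-57.6) = 3.16
Step 3: J′(3.16) = 92.16; w₃ = 3.16 − 0.1·92.16 = -6.056
Step 4: J′(-6.056) = -147.456; w₄ = -6.056 − 0.1·(-147.456) = 8.6896
Step 5: J′(8.6896) = 235.9296; w₅ = 8.6896 − 0.1·235.9296 = -14.90336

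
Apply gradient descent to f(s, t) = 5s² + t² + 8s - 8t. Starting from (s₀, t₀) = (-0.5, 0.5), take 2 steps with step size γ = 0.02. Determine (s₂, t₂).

∇f = (10s + 8, 2t - 8)
Step 1: at (-0.5, 0.5), ∇f = (3, -7) → (-0.5, 0.5) − 0.02·(3, -7) = (-0.56, 0.64)
Step 2: at (-0.56, 0.64), ∇f = (2.4, -6.72) → (-0.56, 0.64) − 0.02·(2.4, -6.72) = (-0.608, 0.7744)

(-0.608, 0.7744)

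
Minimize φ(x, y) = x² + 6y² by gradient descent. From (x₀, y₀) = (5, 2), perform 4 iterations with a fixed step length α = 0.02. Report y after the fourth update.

0.66724352

∇φ = (2x, 12y)
(x₁, y₁) = (5, 2) − 0.02·(10, 24) = (4.8, 1.52)
(x₂, y₂) = (4.8, 1.52) − 0.02·(9.6, 18.24) = (4.608, 1.1552)
(x₃, y₃) = (4.608, 1.1552) − 0.02·(9.216, 13.8624) = (4.42368, 0.877952)
(x₄, y₄) = (4.42368, 0.877952) − 0.02·(8.84736, 10.535424) = (4.2467328, 0.66724352)
y = 0.66724352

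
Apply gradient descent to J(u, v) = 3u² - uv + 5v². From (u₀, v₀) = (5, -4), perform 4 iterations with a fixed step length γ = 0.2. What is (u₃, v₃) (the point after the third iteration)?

(-1.344, 5.632)

∇J = (6u - v, -u + 10v)
(u₁, v₁) = (5, -4) − 0.2·(34, -45) = (-1.8, 5)
(u₂, v₂) = (-1.8, 5) − 0.2·(-15.8, 51.8) = (1.36, -5.36)
(u₃, v₃) = (1.36, -5.36) − 0.2·(13.52, -54.96) = (-1.344, 5.632)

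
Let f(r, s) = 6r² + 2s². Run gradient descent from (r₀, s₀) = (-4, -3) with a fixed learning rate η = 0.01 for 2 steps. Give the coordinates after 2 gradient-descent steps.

∇f = (12r, 4s)
(r₁, s₁) = (-4, -3) − 0.01·(-48, -12) = (-3.52, -2.88)
(r₂, s₂) = (-3.52, -2.88) − 0.01·(-42.24, -11.52) = (-3.0976, -2.7648)

(-3.0976, -2.7648)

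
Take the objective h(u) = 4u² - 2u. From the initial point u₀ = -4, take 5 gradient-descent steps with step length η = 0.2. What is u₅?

0.58048

h′(u) = 8u - 2
Step 1: h′(-4) = -34; u₁ = -4 − 0.2·(-34) = 2.8
Step 2: h′(2.8) = 20.4; u₂ = 2.8 − 0.2·20.4 = -1.28
Step 3: h′(-1.28) = -12.24; u₃ = -1.28 − 0.2·(-12.24) = 1.168
Step 4: h′(1.168) = 7.344; u₄ = 1.168 − 0.2·7.344 = -0.3008
Step 5: h′(-0.3008) = -4.4064; u₅ = -0.3008 − 0.2·(-4.4064) = 0.58048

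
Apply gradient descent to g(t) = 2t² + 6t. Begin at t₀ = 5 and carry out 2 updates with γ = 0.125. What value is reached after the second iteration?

0.125

g′(t) = 4t + 6
t₁ = 5 − 0.125·26 = 1.75
t₂ = 1.75 − 0.125·13 = 0.125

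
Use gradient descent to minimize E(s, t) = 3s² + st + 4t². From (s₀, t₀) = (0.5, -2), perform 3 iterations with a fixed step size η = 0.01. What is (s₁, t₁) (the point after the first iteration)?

(0.49, -1.845)

∇E = (6s + t, s + 8t)
Step 1: at (0.5, -2), ∇E = (1, -15.5) → (0.5, -2) − 0.01·(1, -15.5) = (0.49, -1.845)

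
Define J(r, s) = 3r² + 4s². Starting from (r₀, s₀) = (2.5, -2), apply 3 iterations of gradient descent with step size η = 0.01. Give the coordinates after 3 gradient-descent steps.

∇J = (6r, 8s)
(r₁, s₁) = (2.5, -2) − 0.01·(15, -16) = (2.35, -1.84)
(r₂, s₂) = (2.35, -1.84) − 0.01·(14.1, -14.72) = (2.209, -1.6928)
(r₃, s₃) = (2.209, -1.6928) − 0.01·(13.254, -13.5424) = (2.07646, -1.557376)

(2.07646, -1.557376)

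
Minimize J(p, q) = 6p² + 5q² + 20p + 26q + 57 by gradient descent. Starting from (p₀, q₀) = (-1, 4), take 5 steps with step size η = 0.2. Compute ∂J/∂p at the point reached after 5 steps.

-43.02592

∇J = (12p + 20, 10q + 26)
Step 1: at (-1, 4), ∇J = (8, 66) → (-1, 4) − 0.2·(8, 66) = (-2.6, -9.2)
Step 2: at (-2.6, -9.2), ∇J = (-11.2, -66) → (-2.6, -9.2) − 0.2·(-11.2, -66) = (-0.36, 4)
Step 3: at (-0.36, 4), ∇J = (15.68, 66) → (-0.36, 4) − 0.2·(15.68, 66) = (-3.496, -9.2)
Step 4: at (-3.496, -9.2), ∇J = (-21.952, -66) → (-3.496, -9.2) − 0.2·(-21.952, -66) = (0.8944, 4)
Step 5: at (0.8944, 4), ∇J = (30.7328, 66) → (0.8944, 4) − 0.2·(30.7328, 66) = (-5.25216, -9.2)
∂J/∂p at (-5.25216, -9.2) = -43.02592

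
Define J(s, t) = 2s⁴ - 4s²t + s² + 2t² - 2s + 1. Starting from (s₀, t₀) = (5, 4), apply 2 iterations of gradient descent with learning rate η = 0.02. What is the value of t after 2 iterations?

∇J = (8s³ - 8st + 2s - 2, -4s² + 4t)
Step 1: at (5, 4), ∇J = (848, -84) → (5, 4) − 0.02·(848, -84) = (-11.96, 5.68)
Step 2: at (-11.96, 5.68), ∇J = (-13168.677888, -549.4464) → (-11.96, 5.68) − 0.02·(-13168.677888, -549.4464) = (251.41355776, 16.668928)
t = 16.668928

16.668928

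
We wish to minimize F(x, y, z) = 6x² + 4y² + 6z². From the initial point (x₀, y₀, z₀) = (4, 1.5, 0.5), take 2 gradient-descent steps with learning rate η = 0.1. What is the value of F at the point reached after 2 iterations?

0.1704

∇F = (12x, 8y, 12z)
(x₁, y₁, z₁) = (4, 1.5, 0.5) − 0.1·(48, 12, 6) = (-0.8, 0.3, -0.1)
(x₂, y₂, z₂) = (-0.8, 0.3, -0.1) − 0.1·(-9.6, 2.4, -1.2) = (0.16, 0.06, 0.02)
F(0.16, 0.06, 0.02) = 0.1704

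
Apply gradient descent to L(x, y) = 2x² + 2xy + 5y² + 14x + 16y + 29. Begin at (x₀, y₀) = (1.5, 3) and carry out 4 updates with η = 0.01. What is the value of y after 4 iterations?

∇L = (4x + 2y + 14, 2x + 10y + 16)
Step 1: at (1.5, 3), ∇L = (26, 49) → (1.5, 3) − 0.01·(26, 49) = (1.24, 2.51)
Step 2: at (1.24, 2.51), ∇L = (23.98, 43.58) → (1.24, 2.51) − 0.01·(23.98, 43.58) = (1.0002, 2.0742)
Step 3: at (1.0002, 2.0742), ∇L = (22.1492, 38.7424) → (1.0002, 2.0742) − 0.01·(22.1492, 38.7424) = (0.778708, 1.686776)
Step 4: at (0.778708, 1.686776), ∇L = (20.488384, 34.425176) → (0.778708, 1.686776) − 0.01·(20.488384, 34.425176) = (0.57382416, 1.34252424)
y = 1.34252424

1.34252424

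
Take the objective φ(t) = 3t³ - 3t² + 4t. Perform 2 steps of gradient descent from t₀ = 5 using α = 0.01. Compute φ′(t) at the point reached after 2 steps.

39.066907058329

φ′(t) = 9t² - 6t + 4
t₁ = 5 − 0.01·199 = 3.01
t₂ = 3.01 − 0.01·67.4809 = 2.335191
φ′(t) at (2.335191) = 39.066907058329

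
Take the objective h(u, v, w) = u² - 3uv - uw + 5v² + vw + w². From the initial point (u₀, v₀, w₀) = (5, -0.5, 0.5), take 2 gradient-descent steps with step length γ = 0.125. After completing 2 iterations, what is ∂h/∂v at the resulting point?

-2.3046875

∇h = (2u - 3v - w, -3u + 10v + w, -u + v + 2w)
Step 1: at (5, -0.5, 0.5), ∇h = (11, -19.5, -4.5) → (5, -0.5, 0.5) − 0.125·(11, -19.5, -4.5) = (3.625, 1.9375, 1.0625)
Step 2: at (3.625, 1.9375, 1.0625), ∇h = (0.375, 9.5625, 0.4375) → (3.625, 1.9375, 1.0625) − 0.125·(0.375, 9.5625, 0.4375) = (3.578125, 0.7421875, 1.0078125)
∂h/∂v at (3.578125, 0.7421875, 1.0078125) = -2.3046875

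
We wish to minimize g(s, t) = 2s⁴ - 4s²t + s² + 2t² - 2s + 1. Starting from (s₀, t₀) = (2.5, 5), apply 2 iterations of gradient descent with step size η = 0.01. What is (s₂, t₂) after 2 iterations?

∇g = (8s³ - 8st + 2s - 2, -4s² + 4t)
Step 1: at (2.5, 5), ∇g = (28, -5) → (2.5, 5) − 0.01·(28, -5) = (2.22, 5.05)
Step 2: at (2.22, 5.05), ∇g = (0.280384, 0.4864) → (2.22, 5.05) − 0.01·(0.280384, 0.4864) = (2.21719616, 5.045136)

(2.21719616, 5.045136)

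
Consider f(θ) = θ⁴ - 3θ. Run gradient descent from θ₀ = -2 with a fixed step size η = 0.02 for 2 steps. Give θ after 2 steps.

-1.06424

f′(θ) = 4θ³ - 3
Step 1: f′(-2) = -35; θ₁ = -2 − 0.02·(-35) = -1.3
Step 2: f′(-1.3) = -11.788; θ₂ = -1.3 − 0.02·(-11.788) = -1.06424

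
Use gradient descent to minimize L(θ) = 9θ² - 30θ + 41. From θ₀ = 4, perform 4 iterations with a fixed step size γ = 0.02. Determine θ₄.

L′(θ) = 18θ - 30
Step 1: L′(4) = 42; θ₁ = 4 − 0.02·42 = 3.16
Step 2: L′(3.16) = 26.88; θ₂ = 3.16 − 0.02·26.88 = 2.6224
Step 3: L′(2.6224) = 17.2032; θ₃ = 2.6224 − 0.02·17.2032 = 2.278336
Step 4: L′(2.278336) = 11.010048; θ₄ = 2.278336 − 0.02·11.010048 = 2.05813504

2.05813504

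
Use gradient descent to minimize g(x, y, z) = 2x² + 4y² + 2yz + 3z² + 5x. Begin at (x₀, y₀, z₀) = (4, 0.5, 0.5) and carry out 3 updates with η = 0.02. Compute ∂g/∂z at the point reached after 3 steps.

2.298368

∇g = (4x + 5, 8y + 2z, 2y + 6z)
Step 1: at (4, 0.5, 0.5), ∇g = (21, 5, 4) → (4, 0.5, 0.5) − 0.02·(21, 5, 4) = (3.58, 0.4, 0.42)
Step 2: at (3.58, 0.4, 0.42), ∇g = (19.32, 4.04, 3.32) → (3.58, 0.4, 0.42) − 0.02·(19.32, 4.04, 3.32) = (3.1936, 0.3192, 0.3536)
Step 3: at (3.1936, 0.3192, 0.3536), ∇g = (17.7744, 3.2608, 2.76) → (3.1936, 0.3192, 0.3536) − 0.02·(17.7744, 3.2608, 2.76) = (2.838112, 0.253984, 0.2984)
∂g/∂z at (2.838112, 0.253984, 0.2984) = 2.298368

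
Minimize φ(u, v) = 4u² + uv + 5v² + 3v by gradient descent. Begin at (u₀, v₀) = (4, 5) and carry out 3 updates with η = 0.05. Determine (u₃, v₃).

∇φ = (8u + v, u + 10v + 3)
(u₁, v₁) = (4, 5) − 0.05·(37, 57) = (2.15, 2.15)
(u₂, v₂) = (2.15, 2.15) − 0.05·(19.35, 26.65) = (1.1825, 0.8175)
(u₃, v₃) = (1.1825, 0.8175) − 0.05·(10.2775, 12.3575) = (0.668625, 0.199625)

(0.668625, 0.199625)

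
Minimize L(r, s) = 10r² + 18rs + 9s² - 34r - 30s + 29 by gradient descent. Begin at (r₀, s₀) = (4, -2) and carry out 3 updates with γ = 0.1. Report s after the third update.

-5.888

∇L = (20r + 18s - 34, 18r + 18s - 30)
(r₁, s₁) = (4, -2) − 0.1·(10, 6) = (3, -2.6)
(r₂, s₂) = (3, -2.6) − 0.1·(-20.8, -22.8) = (5.08, -0.32)
(r₃, s₃) = (5.08, -0.32) − 0.1·(61.84, 55.68) = (-1.104, -5.888)
s = -5.888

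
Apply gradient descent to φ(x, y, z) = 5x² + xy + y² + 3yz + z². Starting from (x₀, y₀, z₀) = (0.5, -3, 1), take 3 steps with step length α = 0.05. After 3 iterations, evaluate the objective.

-4.908177734375

∇φ = (10x + y, x + 2y + 3z, 3y + 2z)
(x₁, y₁, z₁) = (0.5, -3, 1) − 0.05·(2, -2.5, -7) = (0.4, -2.875, 1.35)
(x₂, y₂, z₂) = (0.4, -2.875, 1.35) − 0.05·(1.125, -1.3, -5.925) = (0.34375, -2.81, 1.64625)
(x₃, y₃, z₃) = (0.34375, -2.81, 1.64625) − 0.05·(0.6275, -0.3375, -5.1375) = (0.312375, -2.793125, 1.903125)
φ(0.312375, -2.793125, 1.903125) = -4.908177734375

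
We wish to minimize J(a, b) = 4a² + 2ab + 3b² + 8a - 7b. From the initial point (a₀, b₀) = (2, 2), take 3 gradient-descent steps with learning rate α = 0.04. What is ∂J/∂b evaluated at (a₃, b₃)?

0.575936

∇J = (8a + 2b + 8, 2a + 6b - 7)
(a₁, b₁) = (2, 2) − 0.04·(28, 9) = (0.88, 1.64)
(a₂, b₂) = (0.88, 1.64) − 0.04·(18.32, 4.6) = (0.1472, 1.456)
(a₃, b₃) = (0.1472, 1.456) − 0.04·(12.0896, 2.0304) = (-0.336384, 1.374784)
∂J/∂b at (-0.336384, 1.374784) = 0.575936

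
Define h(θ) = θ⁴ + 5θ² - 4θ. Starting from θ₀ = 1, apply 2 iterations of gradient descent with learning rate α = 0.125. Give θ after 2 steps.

0.5703125

h′(θ) = 4θ³ + 10θ - 4
θ₁ = 1 − 0.125·10 = -0.25
θ₂ = -0.25 − 0.125·(-6.5625) = 0.5703125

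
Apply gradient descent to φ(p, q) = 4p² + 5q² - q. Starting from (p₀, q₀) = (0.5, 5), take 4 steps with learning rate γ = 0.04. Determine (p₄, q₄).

∇φ = (8p, 10q - 1)
Step 1: at (0.5, 5), ∇φ = (4, 49) → (0.5, 5) − 0.04·(4, 49) = (0.34, 3.04)
Step 2: at (0.34, 3.04), ∇φ = (2.72, 29.4) → (0.34, 3.04) − 0.04·(2.72, 29.4) = (0.2312, 1.864)
Step 3: at (0.2312, 1.864), ∇φ = (1.8496, 17.64) → (0.2312, 1.864) − 0.04·(1.8496, 17.64) = (0.157216, 1.1584)
Step 4: at (0.157216, 1.1584), ∇φ = (1.257728, 10.584) → (0.157216, 1.1584) − 0.04·(1.257728, 10.584) = (0.10690688, 0.73504)

(0.10690688, 0.73504)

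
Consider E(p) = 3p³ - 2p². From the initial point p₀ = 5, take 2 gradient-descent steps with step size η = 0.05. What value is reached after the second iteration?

E′(p) = 9p² - 4p
p₁ = 5 − 0.05·205 = -5.25
p₂ = -5.25 − 0.05·269.0625 = -18.703125

-18.703125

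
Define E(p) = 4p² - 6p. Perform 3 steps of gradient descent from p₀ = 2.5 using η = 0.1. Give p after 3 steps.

E′(p) = 8p - 6
p₁ = 2.5 − 0.1·14 = 1.1
p₂ = 1.1 − 0.1·2.8 = 0.82
p₃ = 0.82 − 0.1·0.56 = 0.764

0.764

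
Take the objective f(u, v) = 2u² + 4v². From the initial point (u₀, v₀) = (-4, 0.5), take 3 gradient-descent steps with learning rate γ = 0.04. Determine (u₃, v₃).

∇f = (4u, 8v)
Step 1: at (-4, 0.5), ∇f = (-16, 4) → (-4, 0.5) − 0.04·(-16, 4) = (-3.36, 0.34)
Step 2: at (-3.36, 0.34), ∇f = (-13.44, 2.72) → (-3.36, 0.34) − 0.04·(-13.44, 2.72) = (-2.8224, 0.2312)
Step 3: at (-2.8224, 0.2312), ∇f = (-11.2896, 1.8496) → (-2.8224, 0.2312) − 0.04·(-11.2896, 1.8496) = (-2.370816, 0.157216)

(-2.370816, 0.157216)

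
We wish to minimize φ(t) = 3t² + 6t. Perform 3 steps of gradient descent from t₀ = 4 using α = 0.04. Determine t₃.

1.19488

φ′(t) = 6t + 6
Step 1: φ′(4) = 30; t₁ = 4 − 0.04·30 = 2.8
Step 2: φ′(2.8) = 22.8; t₂ = 2.8 − 0.04·22.8 = 1.888
Step 3: φ′(1.888) = 17.328; t₃ = 1.888 − 0.04·17.328 = 1.19488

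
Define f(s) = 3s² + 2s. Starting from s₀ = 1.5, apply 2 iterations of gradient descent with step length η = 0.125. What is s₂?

-0.21875

f′(s) = 6s + 2
s₁ = 1.5 − 0.125·11 = 0.125
s₂ = 0.125 − 0.125·2.75 = -0.21875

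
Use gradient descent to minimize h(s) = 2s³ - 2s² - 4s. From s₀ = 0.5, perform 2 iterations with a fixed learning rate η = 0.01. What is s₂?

h′(s) = 6s² - 4s - 4
s₁ = 0.5 − 0.01·(-4.5) = 0.545
s₂ = 0.545 − 0.01·(-4.39785) = 0.5889785

0.5889785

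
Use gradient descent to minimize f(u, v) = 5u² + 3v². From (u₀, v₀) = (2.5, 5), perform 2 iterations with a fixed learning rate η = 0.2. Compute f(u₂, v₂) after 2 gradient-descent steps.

31.37

∇f = (10u, 6v)
(u₁, v₁) = (2.5, 5) − 0.2·(25, 30) = (-2.5, -1)
(u₂, v₂) = (-2.5, -1) − 0.2·(-25, -6) = (2.5, 0.2)
f(2.5, 0.2) = 31.37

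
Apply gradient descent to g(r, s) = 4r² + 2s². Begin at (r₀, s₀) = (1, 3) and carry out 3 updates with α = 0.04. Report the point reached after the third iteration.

∇g = (8r, 4s)
(r₁, s₁) = (1, 3) − 0.04·(8, 12) = (0.68, 2.52)
(r₂, s₂) = (0.68, 2.52) − 0.04·(5.44, 10.08) = (0.4624, 2.1168)
(r₃, s₃) = (0.4624, 2.1168) − 0.04·(3.6992, 8.4672) = (0.314432, 1.778112)

(0.314432, 1.778112)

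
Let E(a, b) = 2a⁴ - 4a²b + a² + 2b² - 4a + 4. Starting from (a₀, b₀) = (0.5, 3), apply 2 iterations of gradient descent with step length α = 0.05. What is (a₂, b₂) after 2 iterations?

(1.7648, 2.248)

∇E = (8a³ - 8ab + 2a - 4, -4a² + 4b)
(a₁, b₁) = (0.5, 3) − 0.05·(-14, 11) = (1.2, 2.45)
(a₂, b₂) = (1.2, 2.45) − 0.05·(-11.296, 4.04) = (1.7648, 2.248)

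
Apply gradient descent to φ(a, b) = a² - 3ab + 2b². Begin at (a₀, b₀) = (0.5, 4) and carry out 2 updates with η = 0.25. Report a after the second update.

∇φ = (2a - 3b, -3a + 4b)
Step 1: at (0.5, 4), ∇φ = (-11, 14.5) → (0.5, 4) − 0.25·(-11, 14.5) = (3.25, 0.375)
Step 2: at (3.25, 0.375), ∇φ = (5.375, -8.25) → (3.25, 0.375) − 0.25·(5.375, -8.25) = (1.90625, 2.4375)
a = 1.90625

1.90625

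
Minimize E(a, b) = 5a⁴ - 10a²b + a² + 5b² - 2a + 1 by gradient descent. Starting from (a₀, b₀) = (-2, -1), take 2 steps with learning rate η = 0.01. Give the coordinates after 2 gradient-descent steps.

(0.0727568, -0.44964)

∇E = (20a³ - 20ab + 2a - 2, -10a² + 10b)
Step 1: at (-2, -1), ∇E = (-206, -50) → (-2, -1) − 0.01·(-206, -50) = (0.06, -0.5)
Step 2: at (0.06, -0.5), ∇E = (-1.27568, -5.036) → (0.06, -0.5) − 0.01·(-1.27568, -5.036) = (0.0727568, -0.44964)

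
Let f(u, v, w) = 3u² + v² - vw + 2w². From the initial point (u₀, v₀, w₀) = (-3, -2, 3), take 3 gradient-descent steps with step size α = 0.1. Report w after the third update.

∇f = (6u, 2v - w, -v + 4w)
(u₁, v₁, w₁) = (-3, -2, 3) − 0.1·(-18, -7, 14) = (-1.2, -1.3, 1.6)
(u₂, v₂, w₂) = (-1.2, -1.3, 1.6) − 0.1·(-7.2, -4.2, 7.7) = (-0.48, -0.88, 0.83)
(u₃, v₃, w₃) = (-0.48, -0.88, 0.83) − 0.1·(-2.88, -2.59, 4.2) = (-0.192, -0.621, 0.41)
w = 0.41

0.41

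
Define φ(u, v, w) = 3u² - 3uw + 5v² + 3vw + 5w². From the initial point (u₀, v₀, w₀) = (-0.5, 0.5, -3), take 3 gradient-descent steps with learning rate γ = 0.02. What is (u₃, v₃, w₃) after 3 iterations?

∇φ = (6u - 3w, 10v + 3w, -3u + 3v + 10w)
(u₁, v₁, w₁) = (-0.5, 0.5, -3) − 0.02·(6, -4, -27) = (-0.62, 0.58, -2.46)
(u₂, v₂, w₂) = (-0.62, 0.58, -2.46) − 0.02·(3.66, -1.58, -21) = (-0.6932, 0.6116, -2.04)
(u₃, v₃, w₃) = (-0.6932, 0.6116, -2.04) − 0.02·(1.9608, -0.004, -16.4856) = (-0.732416, 0.61168, -1.710288)

(-0.732416, 0.61168, -1.710288)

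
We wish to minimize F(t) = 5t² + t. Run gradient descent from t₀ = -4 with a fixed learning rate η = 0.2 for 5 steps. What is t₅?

3.8

F′(t) = 10t + 1
Step 1: F′(-4) = -39; t₁ = -4 − 0.2·(-39) = 3.8
Step 2: F′(3.8) = 39; t₂ = 3.8 − 0.2·39 = -4
Step 3: F′(-4) = -39; t₃ = -4 − 0.2·(-39) = 3.8
Step 4: F′(3.8) = 39; t₄ = 3.8 − 0.2·39 = -4
Step 5: F′(-4) = -39; t₅ = -4 − 0.2·(-39) = 3.8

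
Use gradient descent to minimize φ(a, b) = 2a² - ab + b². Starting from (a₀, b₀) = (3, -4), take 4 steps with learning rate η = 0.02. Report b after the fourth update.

∇φ = (4a - b, -a + 2b)
Step 1: at (3, -4), ∇φ = (16, -11) → (3, -4) − 0.02·(16, -11) = (2.68, -3.78)
Step 2: at (2.68, -3.78), ∇φ = (14.5, -10.24) → (2.68, -3.78) − 0.02·(14.5, -10.24) = (2.39, -3.5752)
Step 3: at (2.39, -3.5752), ∇φ = (13.1352, -9.5404) → (2.39, -3.5752) − 0.02·(13.1352, -9.5404) = (2.127296, -3.384392)
Step 4: at (2.127296, -3.384392), ∇φ = (11.893576, -8.89608) → (2.127296, -3.384392) − 0.02·(11.893576, -8.89608) = (1.88942448, -3.2064704)
b = -3.2064704

-3.2064704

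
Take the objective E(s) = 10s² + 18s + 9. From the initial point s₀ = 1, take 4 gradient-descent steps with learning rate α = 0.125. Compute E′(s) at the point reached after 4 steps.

E′(s) = 20s + 18
Step 1: E′(1) = 38; s₁ = 1 − 0.125·38 = -3.75
Step 2: E′(-3.75) = -57; s₂ = -3.75 − 0.125·(-57) = 3.375
Step 3: E′(3.375) = 85.5; s₃ = 3.375 − 0.125·85.5 = -7.3125
Step 4: E′(-7.3125) = -128.25; s₄ = -7.3125 − 0.125·(-128.25) = 8.71875
E′(s) at (8.71875) = 192.375

192.375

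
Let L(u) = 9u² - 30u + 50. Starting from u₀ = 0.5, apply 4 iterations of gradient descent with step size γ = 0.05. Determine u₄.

L′(u) = 18u - 30
u₁ = 0.5 − 0.05·(-21) = 1.55
u₂ = 1.55 − 0.05·(-2.1) = 1.655
u₃ = 1.655 − 0.05·(-0.21) = 1.6655
u₄ = 1.6655 − 0.05·(-0.021) = 1.66655

1.66655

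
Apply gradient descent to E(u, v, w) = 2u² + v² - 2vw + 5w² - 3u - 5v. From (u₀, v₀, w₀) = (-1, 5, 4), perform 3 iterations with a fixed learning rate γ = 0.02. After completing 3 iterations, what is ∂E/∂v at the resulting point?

∇E = (4u - 3, 2v - 2w - 5, -2v + 10w)
Step 1: at (-1, 5, 4), ∇E = (-7, -3, 30) → (-1, 5, 4) − 0.02·(-7, -3, 30) = (-0.86, 5.06, 3.4)
Step 2: at (-0.86, 5.06, 3.4), ∇E = (-6.44, -1.68, 23.88) → (-0.86, 5.06, 3.4) − 0.02·(-6.44, -1.68, 23.88) = (-0.7312, 5.0936, 2.9224)
Step 3: at (-0.7312, 5.0936, 2.9224), ∇E = (-5.9248, -0.6576, 19.0368) → (-0.7312, 5.0936, 2.9224) − 0.02·(-5.9248, -0.6576, 19.0368) = (-0.612704, 5.106752, 2.541664)
∂E/∂v at (-0.612704, 5.106752, 2.541664) = 0.130176

0.130176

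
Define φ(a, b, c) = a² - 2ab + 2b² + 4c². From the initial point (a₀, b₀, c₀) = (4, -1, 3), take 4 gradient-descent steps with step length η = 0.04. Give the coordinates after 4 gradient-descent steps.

∇φ = (2a - 2b, -2a + 4b, 8c)
Step 1: at (4, -1, 3), ∇φ = (10, -12, 24) → (4, -1, 3) − 0.04·(10, -12, 24) = (3.6, -0.52, 2.04)
Step 2: at (3.6, -0.52, 2.04), ∇φ = (8.24, -9.28, 16.32) → (3.6, -0.52, 2.04) − 0.04·(8.24, -9.28, 16.32) = (3.2704, -0.1488, 1.3872)
Step 3: at (3.2704, -0.1488, 1.3872), ∇φ = (6.8384, -7.136, 11.0976) → (3.2704, -0.1488, 1.3872) − 0.04·(6.8384, -7.136, 11.0976) = (2.996864, 0.13664, 0.943296)
Step 4: at (2.996864, 0.13664, 0.943296), ∇φ = (5.720448, -5.447168, 7.546368) → (2.996864, 0.13664, 0.943296) − 0.04·(5.720448, -5.447168, 7.546368) = (2.76804608, 0.35452672, 0.64144128)

(2.76804608, 0.35452672, 0.64144128)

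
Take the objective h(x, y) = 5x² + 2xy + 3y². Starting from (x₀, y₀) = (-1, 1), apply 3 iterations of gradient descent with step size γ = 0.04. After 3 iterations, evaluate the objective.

∇h = (10x + 2y, 2x + 6y)
Step 1: at (-1, 1), ∇h = (-8, 4) → (-1, 1) − 0.04·(-8, 4) = (-0.68, 0.84)
Step 2: at (-0.68, 0.84), ∇h = (-5.12, 3.68) → (-0.68, 0.84) − 0.04·(-5.12, 3.68) = (-0.4752, 0.6928)
Step 3: at (-0.4752, 0.6928), ∇h = (-3.3664, 3.2064) → (-0.4752, 0.6928) − 0.04·(-3.3664, 3.2064) = (-0.340544, 0.564544)
h(-0.340544, 0.564544) = 1.151476719616

1.151476719616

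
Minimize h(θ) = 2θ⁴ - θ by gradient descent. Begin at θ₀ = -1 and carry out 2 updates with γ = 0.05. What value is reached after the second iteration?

-0.43345

h′(θ) = 8θ³ - 1
Step 1: h′(-1) = -9; θ₁ = -1 − 0.05·(-9) = -0.55
Step 2: h′(-0.55) = -2.331; θ₂ = -0.55 − 0.05·(-2.331) = -0.43345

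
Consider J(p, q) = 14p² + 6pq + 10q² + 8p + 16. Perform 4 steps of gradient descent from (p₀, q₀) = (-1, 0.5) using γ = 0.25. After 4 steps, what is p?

-826.8125

∇J = (28p + 6q + 8, 6p + 20q)
Step 1: at (-1, 0.5), ∇J = (-17, 4) → (-1, 0.5) − 0.25·(-17, 4) = (3.25, -0.5)
Step 2: at (3.25, -0.5), ∇J = (96, 9.5) → (3.25, -0.5) − 0.25·(96, 9.5) = (-20.75, -2.875)
Step 3: at (-20.75, -2.875), ∇J = (-590.25, -182) → (-20.75, -2.875) − 0.25·(-590.25, -182) = (126.8125, 42.625)
Step 4: at (126.8125, 42.625), ∇J = (3814.5, 1613.375) → (126.8125, 42.625) − 0.25·(3814.5, 1613.375) = (-826.8125, -360.71875)
p = -826.8125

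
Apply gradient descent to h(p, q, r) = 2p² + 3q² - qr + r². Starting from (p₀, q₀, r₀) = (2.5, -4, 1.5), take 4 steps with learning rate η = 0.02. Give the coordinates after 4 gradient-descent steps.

(1.7909824, -2.31301376, 1.0273884)

∇h = (4p, 6q - r, -q + 2r)
(p₁, q₁, r₁) = (2.5, -4, 1.5) − 0.02·(10, -25.5, 7) = (2.3, -3.49, 1.36)
(p₂, q₂, r₂) = (2.3, -3.49, 1.36) − 0.02·(9.2, -22.3, 6.21) = (2.116, -3.044, 1.2358)
(p₃, q₃, r₃) = (2.116, -3.044, 1.2358) − 0.02·(8.464, -19.4998, 5.5156) = (1.94672, -2.654004, 1.125488)
(p₄, q₄, r₄) = (1.94672, -2.654004, 1.125488) − 0.02·(7.78688, -17.049512, 4.90498) = (1.7909824, -2.31301376, 1.0273884)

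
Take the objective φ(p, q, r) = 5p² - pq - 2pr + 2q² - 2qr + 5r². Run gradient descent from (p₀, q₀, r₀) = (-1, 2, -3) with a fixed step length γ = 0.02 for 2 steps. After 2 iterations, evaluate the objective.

∇φ = (10p - q - 2r, -p + 4q - 2r, -2p - 2q + 10r)
Step 1: at (-1, 2, -3), ∇φ = (-6, 15, -32) → (-1, 2, -3) − 0.02·(-6, 15, -32) = (-0.88, 1.7, -2.36)
Step 2: at (-0.88, 1.7, -2.36), ∇φ = (-5.78, 12.4, -25.24) → (-0.88, 1.7, -2.36) − 0.02·(-5.78, 12.4, -25.24) = (-0.7644, 1.452, -1.8552)
φ(-0.7644, 1.452, -1.8552) = 28.00815984

28.00815984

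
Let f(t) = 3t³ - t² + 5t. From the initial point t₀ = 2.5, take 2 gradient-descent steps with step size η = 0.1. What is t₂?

-13.0390625

f′(t) = 9t² - 2t + 5
t₁ = 2.5 − 0.1·56.25 = -3.125
t₂ = -3.125 − 0.1·99.140625 = -13.0390625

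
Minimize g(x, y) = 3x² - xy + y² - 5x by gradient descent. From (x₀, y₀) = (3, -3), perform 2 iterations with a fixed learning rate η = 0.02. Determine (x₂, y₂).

∇g = (6x - y - 5, -x + 2y)
(x₁, y₁) = (3, -3) − 0.02·(16, -9) = (2.68, -2.82)
(x₂, y₂) = (2.68, -2.82) − 0.02·(13.9, -8.32) = (2.402, -2.6536)

(2.402, -2.6536)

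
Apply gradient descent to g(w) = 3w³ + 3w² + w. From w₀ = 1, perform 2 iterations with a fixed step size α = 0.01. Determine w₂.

0.716096

g′(w) = 9w² + 6w + 1
Step 1: g′(1) = 16; w₁ = 1 − 0.01·16 = 0.84
Step 2: g′(0.84) = 12.3904; w₂ = 0.84 − 0.01·12.3904 = 0.716096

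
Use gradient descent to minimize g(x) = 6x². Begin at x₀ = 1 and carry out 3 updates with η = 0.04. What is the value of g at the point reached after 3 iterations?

0.118623657984

g′(x) = 12x
Step 1: g′(1) = 12; x₁ = 1 − 0.04·12 = 0.52
Step 2: g′(0.52) = 6.24; x₂ = 0.52 − 0.04·6.24 = 0.2704
Step 3: g′(0.2704) = 3.2448; x₃ = 0.2704 − 0.04·3.2448 = 0.140608
g(0.140608) = 0.118623657984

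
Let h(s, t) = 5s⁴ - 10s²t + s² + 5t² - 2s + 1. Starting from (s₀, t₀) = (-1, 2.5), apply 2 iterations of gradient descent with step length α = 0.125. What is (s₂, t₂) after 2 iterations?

∇h = (20s³ - 20st + 2s - 2, -10s² + 10t)
Step 1: at (-1, 2.5), ∇h = (26, 15) → (-1, 2.5) − 0.125·(26, 15) = (-4.25, 0.625)
Step 2: at (-4.25, 0.625), ∇h = (-1492.6875, -174.375) → (-4.25, 0.625) − 0.125·(-1492.6875, -174.375) = (182.3359375, 22.421875)

(182.3359375, 22.421875)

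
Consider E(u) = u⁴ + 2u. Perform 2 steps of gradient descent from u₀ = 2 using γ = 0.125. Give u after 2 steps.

E′(u) = 4u³ + 2
Step 1: E′(2) = 34; u₁ = 2 − 0.125·34 = -2.25
Step 2: E′(-2.25) = -43.5625; u₂ = -2.25 − 0.125·(-43.5625) = 3.1953125

3.1953125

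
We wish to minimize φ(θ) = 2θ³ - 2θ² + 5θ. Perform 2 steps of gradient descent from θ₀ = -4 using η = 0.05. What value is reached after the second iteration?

-41.17675

φ′(θ) = 6θ² - 4θ + 5
θ₁ = -4 − 0.05·117 = -9.85
θ₂ = -9.85 − 0.05·626.535 = -41.17675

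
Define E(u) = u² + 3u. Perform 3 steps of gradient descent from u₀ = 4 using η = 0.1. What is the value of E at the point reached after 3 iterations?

E′(u) = 2u + 3
Step 1: E′(4) = 11; u₁ = 4 − 0.1·11 = 2.9
Step 2: E′(2.9) = 8.8; u₂ = 2.9 − 0.1·8.8 = 2.02
Step 3: E′(2.02) = 7.04; u₃ = 2.02 − 0.1·7.04 = 1.316
E(1.316) = 5.679856

5.679856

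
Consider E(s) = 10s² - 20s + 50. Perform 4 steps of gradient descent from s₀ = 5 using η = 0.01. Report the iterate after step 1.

4.2

E′(s) = 20s - 20
Step 1: E′(5) = 80; s₁ = 5 − 0.01·80 = 4.2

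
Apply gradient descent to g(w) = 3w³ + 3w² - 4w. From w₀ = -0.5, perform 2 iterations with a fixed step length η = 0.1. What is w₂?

0.3894375

g′(w) = 9w² + 6w - 4
Step 1: g′(-0.5) = -4.75; w₁ = -0.5 − 0.1·(-4.75) = -0.025
Step 2: g′(-0.025) = -4.144375; w₂ = -0.025 − 0.1·(-4.144375) = 0.3894375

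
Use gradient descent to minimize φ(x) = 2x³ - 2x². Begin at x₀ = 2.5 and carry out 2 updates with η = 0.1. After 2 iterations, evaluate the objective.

-0.41668359375

φ′(x) = 6x² - 4x
Step 1: φ′(2.5) = 27.5; x₁ = 2.5 − 0.1·27.5 = -0.25
Step 2: φ′(-0.25) = 1.375; x₂ = -0.25 − 0.1·1.375 = -0.3875
φ(-0.3875) = -0.41668359375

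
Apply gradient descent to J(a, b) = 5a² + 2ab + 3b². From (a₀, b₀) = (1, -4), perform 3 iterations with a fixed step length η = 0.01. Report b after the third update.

-3.377584

∇J = (10a + 2b, 2a + 6b)
Step 1: at (1, -4), ∇J = (2, -22) → (1, -4) − 0.01·(2, -22) = (0.98, -3.78)
Step 2: at (0.98, -3.78), ∇J = (2.24, -20.72) → (0.98, -3.78) − 0.01·(2.24, -20.72) = (0.9576, -3.5728)
Step 3: at (0.9576, -3.5728), ∇J = (2.4304, -19.5216) → (0.9576, -3.5728) − 0.01·(2.4304, -19.5216) = (0.933296, -3.377584)
b = -3.377584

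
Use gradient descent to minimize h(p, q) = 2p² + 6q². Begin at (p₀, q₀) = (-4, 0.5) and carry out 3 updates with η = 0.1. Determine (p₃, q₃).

∇h = (4p, 12q)
(p₁, q₁) = (-4, 0.5) − 0.1·(-16, 6) = (-2.4, -0.1)
(p₂, q₂) = (-2.4, -0.1) − 0.1·(-9.6, -1.2) = (-1.44, 0.02)
(p₃, q₃) = (-1.44, 0.02) − 0.1·(-5.76, 0.24) = (-0.864, -0.004)

(-0.864, -0.004)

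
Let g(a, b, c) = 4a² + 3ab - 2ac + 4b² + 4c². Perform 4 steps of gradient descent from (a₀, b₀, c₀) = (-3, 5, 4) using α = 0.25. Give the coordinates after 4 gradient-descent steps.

(-6.91796875, -2.37109375, 8.9140625)

∇g = (8a + 3b - 2c, 3a + 8b, -2a + 8c)
(a₁, b₁, c₁) = (-3, 5, 4) − 0.25·(-17, 31, 38) = (1.25, -2.75, -5.5)
(a₂, b₂, c₂) = (1.25, -2.75, -5.5) − 0.25·(12.75, -18.25, -46.5) = (-1.9375, 1.8125, 6.125)
(a₃, b₃, c₃) = (-1.9375, 1.8125, 6.125) − 0.25·(-22.3125, 8.6875, 52.875) = (3.640625, -0.359375, -7.09375)
(a₄, b₄, c₄) = (3.640625, -0.359375, -7.09375) − 0.25·(42.234375, 8.046875, -64.03125) = (-6.91796875, -2.37109375, 8.9140625)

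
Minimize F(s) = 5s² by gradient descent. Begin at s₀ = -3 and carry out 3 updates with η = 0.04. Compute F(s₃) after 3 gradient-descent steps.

2.09952

F′(s) = 10s
s₁ = -3 − 0.04·(-30) = -1.8
s₂ = -1.8 − 0.04·(-18) = -1.08
s₃ = -1.08 − 0.04·(-10.8) = -0.648
F(-0.648) = 2.09952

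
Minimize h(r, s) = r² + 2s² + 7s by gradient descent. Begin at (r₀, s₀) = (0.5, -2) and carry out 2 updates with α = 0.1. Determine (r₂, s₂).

∇h = (2r, 4s + 7)
(r₁, s₁) = (0.5, -2) − 0.1·(1, -1) = (0.4, -1.9)
(r₂, s₂) = (0.4, -1.9) − 0.1·(0.8, -0.6) = (0.32, -1.84)

(0.32, -1.84)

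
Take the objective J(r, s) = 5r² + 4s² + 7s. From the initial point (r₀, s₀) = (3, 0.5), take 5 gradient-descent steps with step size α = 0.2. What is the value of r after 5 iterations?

∇J = (10r, 8s + 7)
(r₁, s₁) = (3, 0.5) − 0.2·(30, 11) = (-3, -1.7)
(r₂, s₂) = (-3, -1.7) − 0.2·(-30, -6.6) = (3, -0.38)
(r₃, s₃) = (3, -0.38) − 0.2·(30, 3.96) = (-3, -1.172)
(r₄, s₄) = (-3, -1.172) − 0.2·(-30, -2.376) = (3, -0.6968)
(r₅, s₅) = (3, -0.6968) − 0.2·(30, 1.4256) = (-3, -0.98192)
r = -3

-3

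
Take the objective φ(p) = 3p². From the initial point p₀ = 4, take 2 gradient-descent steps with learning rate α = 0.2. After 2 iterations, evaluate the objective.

0.0768

φ′(p) = 6p
p₁ = 4 − 0.2·24 = -0.8
p₂ = -0.8 − 0.2·(-4.8) = 0.16
φ(0.16) = 0.0768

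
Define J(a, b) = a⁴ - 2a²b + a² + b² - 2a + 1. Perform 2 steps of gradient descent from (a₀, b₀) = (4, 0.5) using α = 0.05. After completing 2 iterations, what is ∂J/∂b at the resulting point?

-28975.22578592

∇J = (4a³ - 4ab + 2a - 2, -2a² + 2b)
(a₁, b₁) = (4, 0.5) − 0.05·(254, -31) = (-8.7, 2.05)
(a₂, b₂) = (-8.7, 2.05) − 0.05·(-2582.072, -147.28) = (120.4036, 9.414)
∂J/∂b at (120.4036, 9.414) = -28975.22578592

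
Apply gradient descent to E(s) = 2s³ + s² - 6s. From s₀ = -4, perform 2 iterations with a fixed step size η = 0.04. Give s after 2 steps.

-19.177216

E′(s) = 6s² + 2s - 6
Step 1: E′(-4) = 82; s₁ = -4 − 0.04·82 = -7.28
Step 2: E′(-7.28) = 297.4304; s₂ = -7.28 − 0.04·297.4304 = -19.177216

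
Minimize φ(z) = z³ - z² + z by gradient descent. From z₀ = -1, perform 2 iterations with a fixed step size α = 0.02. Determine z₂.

φ′(z) = 3z² - 2z + 1
z₁ = -1 − 0.02·6 = -1.12
z₂ = -1.12 − 0.02·7.0032 = -1.260064

-1.260064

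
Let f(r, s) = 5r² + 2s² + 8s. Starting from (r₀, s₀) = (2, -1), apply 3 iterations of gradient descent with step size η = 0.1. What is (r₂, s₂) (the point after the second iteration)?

(0, -1.64)

∇f = (10r, 4s + 8)
Step 1: at (2, -1), ∇f = (20, 4) → (2, -1) − 0.1·(20, 4) = (0, -1.4)
Step 2: at (0, -1.4), ∇f = (0, 2.4) → (0, -1.4) − 0.1·(0, 2.4) = (0, -1.64)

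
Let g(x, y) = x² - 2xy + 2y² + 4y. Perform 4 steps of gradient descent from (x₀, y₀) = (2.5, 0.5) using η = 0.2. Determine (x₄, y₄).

∇g = (2x - 2y, -2x + 4y + 4)
(x₁, y₁) = (2.5, 0.5) − 0.2·(4, 1) = (1.7, 0.3)
(x₂, y₂) = (1.7, 0.3) − 0.2·(2.8, 1.8) = (1.14, -0.06)
(x₃, y₃) = (1.14, -0.06) − 0.2·(2.4, 1.48) = (0.66, -0.356)
(x₄, y₄) = (0.66, -0.356) − 0.2·(2.032, 1.256) = (0.2536, -0.6072)

(0.2536, -0.6072)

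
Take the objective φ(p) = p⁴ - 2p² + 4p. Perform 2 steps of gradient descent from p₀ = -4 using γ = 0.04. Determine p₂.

φ′(p) = 4p³ - 4p + 4
p₁ = -4 − 0.04·(-236) = 5.44
p₂ = 5.44 − 0.04·626.196736 = -19.60786944

-19.60786944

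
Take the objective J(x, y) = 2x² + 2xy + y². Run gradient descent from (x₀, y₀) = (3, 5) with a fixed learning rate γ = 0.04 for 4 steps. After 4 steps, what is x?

∇J = (4x + 2y, 2x + 2y)
(x₁, y₁) = (3, 5) − 0.04·(22, 16) = (2.12, 4.36)
(x₂, y₂) = (2.12, 4.36) − 0.04·(17.2, 12.96) = (1.432, 3.8416)
(x₃, y₃) = (1.432, 3.8416) − 0.04·(13.4112, 10.5472) = (0.895552, 3.419712)
(x₄, y₄) = (0.895552, 3.419712) − 0.04·(10.421632, 8.630528) = (0.47868672, 3.07449088)
x = 0.47868672

0.47868672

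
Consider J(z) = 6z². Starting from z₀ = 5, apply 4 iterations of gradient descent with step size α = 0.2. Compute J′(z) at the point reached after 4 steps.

J′(z) = 12z
z₁ = 5 − 0.2·60 = -7
z₂ = -7 − 0.2·(-84) = 9.8
z₃ = 9.8 − 0.2·117.6 = -13.72
z₄ = -13.72 − 0.2·(-164.64) = 19.208
J′(z) at (19.208) = 230.496

230.496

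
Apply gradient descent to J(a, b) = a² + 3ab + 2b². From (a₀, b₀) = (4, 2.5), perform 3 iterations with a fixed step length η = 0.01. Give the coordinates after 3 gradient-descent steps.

(3.5635025, 1.879521)

∇J = (2a + 3b, 3a + 4b)
Step 1: at (4, 2.5), ∇J = (15.5, 22) → (4, 2.5) − 0.01·(15.5, 22) = (3.845, 2.28)
Step 2: at (3.845, 2.28), ∇J = (14.53, 20.655) → (3.845, 2.28) − 0.01·(14.53, 20.655) = (3.6997, 2.07345)
Step 3: at (3.6997, 2.07345), ∇J = (13.61975, 19.3929) → (3.6997, 2.07345) − 0.01·(13.61975, 19.3929) = (3.5635025, 1.879521)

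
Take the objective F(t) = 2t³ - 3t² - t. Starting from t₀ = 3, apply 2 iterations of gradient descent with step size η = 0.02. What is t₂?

1.9612

F′(t) = 6t² - 6t - 1
Step 1: F′(3) = 35; t₁ = 3 − 0.02·35 = 2.3
Step 2: F′(2.3) = 16.94; t₂ = 2.3 − 0.02·16.94 = 1.9612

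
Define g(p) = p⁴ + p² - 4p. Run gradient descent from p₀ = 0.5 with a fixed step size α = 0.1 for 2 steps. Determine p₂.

g′(p) = 4p³ + 2p - 4
Step 1: g′(0.5) = -2.5; p₁ = 0.5 − 0.1·(-2.5) = 0.75
Step 2: g′(0.75) = -0.8125; p₂ = 0.75 − 0.1·(-0.8125) = 0.83125

0.83125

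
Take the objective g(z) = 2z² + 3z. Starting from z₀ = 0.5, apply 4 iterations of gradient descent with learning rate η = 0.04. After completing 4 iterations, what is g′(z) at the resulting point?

g′(z) = 4z + 3
Step 1: g′(0.5) = 5; z₁ = 0.5 − 0.04·5 = 0.3
Step 2: g′(0.3) = 4.2; z₂ = 0.3 − 0.04·4.2 = 0.132
Step 3: g′(0.132) = 3.528; z₃ = 0.132 − 0.04·3.528 = -0.00912
Step 4: g′(-0.00912) = 2.96352; z₄ = -0.00912 − 0.04·2.96352 = -0.1276608
g′(z) at (-0.1276608) = 2.4893568

2.4893568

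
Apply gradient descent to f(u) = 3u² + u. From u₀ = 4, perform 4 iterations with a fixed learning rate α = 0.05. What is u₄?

0.83375

f′(u) = 6u + 1
u₁ = 4 − 0.05·25 = 2.75
u₂ = 2.75 − 0.05·17.5 = 1.875
u₃ = 1.875 − 0.05·12.25 = 1.2625
u₄ = 1.2625 − 0.05·8.575 = 0.83375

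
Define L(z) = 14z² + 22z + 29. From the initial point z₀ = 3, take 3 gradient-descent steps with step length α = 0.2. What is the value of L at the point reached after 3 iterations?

L′(z) = 28z + 22
Step 1: L′(3) = 106; z₁ = 3 − 0.2·106 = -18.2
Step 2: L′(-18.2) = -487.6; z₂ = -18.2 − 0.2·(-487.6) = 79.32
Step 3: L′(79.32) = 2242.96; z₃ = 79.32 − 0.2·2242.96 = -369.272
L(-369.272) = 1900970.355776

1900970.355776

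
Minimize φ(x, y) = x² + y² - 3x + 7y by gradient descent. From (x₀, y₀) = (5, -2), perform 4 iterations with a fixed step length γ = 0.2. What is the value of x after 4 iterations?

1.9536

∇φ = (2x - 3, 2y + 7)
Step 1: at (5, -2), ∇φ = (7, 3) → (5, -2) − 0.2·(7, 3) = (3.6, -2.6)
Step 2: at (3.6, -2.6), ∇φ = (4.2, 1.8) → (3.6, -2.6) − 0.2·(4.2, 1.8) = (2.76, -2.96)
Step 3: at (2.76, -2.96), ∇φ = (2.52, 1.08) → (2.76, -2.96) − 0.2·(2.52, 1.08) = (2.256, -3.176)
Step 4: at (2.256, -3.176), ∇φ = (1.512, 0.648) → (2.256, -3.176) − 0.2·(1.512, 0.648) = (1.9536, -3.3056)
x = 1.9536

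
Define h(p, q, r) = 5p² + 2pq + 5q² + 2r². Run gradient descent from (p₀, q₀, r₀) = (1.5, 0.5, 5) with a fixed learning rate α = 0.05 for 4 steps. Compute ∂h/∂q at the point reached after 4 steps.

-0.2112

∇h = (10p + 2q, 2p + 10q, 4r)
(p₁, q₁, r₁) = (1.5, 0.5, 5) − 0.05·(16, 8, 20) = (0.7, 0.1, 4)
(p₂, q₂, r₂) = (0.7, 0.1, 4) − 0.05·(7.2, 2.4, 16) = (0.34, -0.02, 3.2)
(p₃, q₃, r₃) = (0.34, -0.02, 3.2) − 0.05·(3.36, 0.48, 12.8) = (0.172, -0.044, 2.56)
(p₄, q₄, r₄) = (0.172, -0.044, 2.56) − 0.05·(1.632, -0.096, 10.24) = (0.0904, -0.0392, 2.048)
∂h/∂q at (0.0904, -0.0392, 2.048) = -0.2112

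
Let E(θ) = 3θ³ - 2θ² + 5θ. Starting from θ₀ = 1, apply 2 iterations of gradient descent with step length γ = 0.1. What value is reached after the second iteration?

E′(θ) = 9θ² - 4θ + 5
θ₁ = 1 − 0.1·10 = 0
θ₂ = 0 − 0.1·5 = -0.5

-0.5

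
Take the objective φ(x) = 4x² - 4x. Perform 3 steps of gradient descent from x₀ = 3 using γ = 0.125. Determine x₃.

0.5

φ′(x) = 8x - 4
x₁ = 3 − 0.125·20 = 0.5
x₂ = 0.5 − 0.125·0 = 0.5
x₃ = 0.5 − 0.125·0 = 0.5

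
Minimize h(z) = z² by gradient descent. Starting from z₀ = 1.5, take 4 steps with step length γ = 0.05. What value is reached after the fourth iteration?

h′(z) = 2z
z₁ = 1.5 − 0.05·3 = 1.35
z₂ = 1.35 − 0.05·2.7 = 1.215
z₃ = 1.215 − 0.05·2.43 = 1.0935
z₄ = 1.0935 − 0.05·2.187 = 0.98415

0.98415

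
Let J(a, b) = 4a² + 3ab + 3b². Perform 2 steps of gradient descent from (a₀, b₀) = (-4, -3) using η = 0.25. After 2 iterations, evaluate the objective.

∇J = (8a + 3b, 3a + 6b)
(a₁, b₁) = (-4, -3) − 0.25·(-41, -30) = (6.25, 4.5)
(a₂, b₂) = (6.25, 4.5) − 0.25·(63.5, 45.75) = (-9.625, -6.9375)
J(-9.625, -6.9375) = 715.26953125

715.26953125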